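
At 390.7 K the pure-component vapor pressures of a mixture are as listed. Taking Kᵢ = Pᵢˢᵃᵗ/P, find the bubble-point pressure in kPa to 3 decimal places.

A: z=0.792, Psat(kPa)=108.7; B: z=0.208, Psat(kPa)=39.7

At the bubble point ψ → 0, so ΣzᵢKᵢ = 1 with Kᵢ = Pᵢˢᵃᵗ/P ⇒ P = ΣzᵢPᵢˢᵃᵗ.
P = 0.792·108.7 + 0.208·39.7 = 94.348 kPa

Pbub = 94.348 kPa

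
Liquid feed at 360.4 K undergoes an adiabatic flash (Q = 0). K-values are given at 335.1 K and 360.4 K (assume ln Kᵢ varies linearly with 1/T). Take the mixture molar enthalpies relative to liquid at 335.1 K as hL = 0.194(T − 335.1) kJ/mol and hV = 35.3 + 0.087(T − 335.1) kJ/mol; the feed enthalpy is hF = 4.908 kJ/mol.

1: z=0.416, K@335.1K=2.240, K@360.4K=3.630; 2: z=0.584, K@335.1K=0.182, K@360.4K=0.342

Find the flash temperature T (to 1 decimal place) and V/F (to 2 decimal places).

Adiabatic flash: solve Rachford–Rice at each trial T, then check hF = ψ·hV(T) + (1−ψ)·hL(T).
  T = 335.1 K: K = (2.240, 0.182), RR gives ψ = 0.038, H_out = 1.327 kJ/mol
  T = 360.4 K: K = (3.630, 0.342), RR gives ψ = 0.410, H_out = 18.277 kJ/mol
  T = 347.8 K: K = (2.879, 0.253), RR gives ψ = 0.246, H_out = 10.811 kJ/mol
  T = 341.5 K: K = (2.548, 0.215), RR gives ψ = 0.153, H_out = 6.536 kJ/mol
  T = 338.3 K: K = (2.391, 0.198), RR gives ψ = 0.099, H_out = 4.075 kJ/mol
  T = 339.9 K: K = (2.468, 0.207), RR gives ψ = 0.127, H_out = 5.337 kJ/mol
  T = 339.1 K: K = (2.429, 0.202), RR gives ψ = 0.113, H_out = 4.714 kJ/mol
Linear interpolation between T = 339.1 (H_out = 4.714) and T = 339.9 (H_out = 5.337) on hF = 4.908 gives T ≈ 339.3 K, at which ψ = 0.12.

T = 339.3 K, V/F = 0.12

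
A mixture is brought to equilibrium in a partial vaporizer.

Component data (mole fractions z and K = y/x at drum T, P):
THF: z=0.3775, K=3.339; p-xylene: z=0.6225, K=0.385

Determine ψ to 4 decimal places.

Rachford–Rice: g(ψ) = Σ zᵢ(Kᵢ−1)/(1+ψ(Kᵢ−1)) = 0.
g(0) = ΣzᵢKᵢ − 1 = 0.5001 and g(1) = 1 − Σzᵢ/Kᵢ = -0.7299, so a root lies in (0, 1).
Newton iteration, ψ⁰ = 0.66:
  ψ = 0.6600: g = -0.29728, g' = -0.9862 → ψ = 0.3586
  ψ = 0.3586: g = -0.01093, g' = -0.9984 → ψ = 0.3476
  ψ = 0.3476: g = 0.00006, g' = -1.0092 → ψ = 0.3477
Converged at ψ = 0.3477.

ψ = 0.3477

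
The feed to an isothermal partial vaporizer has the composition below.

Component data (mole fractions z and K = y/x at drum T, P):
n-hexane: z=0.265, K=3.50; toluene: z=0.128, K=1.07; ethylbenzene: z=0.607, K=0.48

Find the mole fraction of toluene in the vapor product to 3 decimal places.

Iterate (Newton) starting at V/F = 0.63:
  V/F = 0.630: g = -0.2036, g' = -0.613 → V/F = 0.298
  V/F = 0.298: g = 0.0148, g' = -0.774 → V/F = 0.317
  V/F = 0.317: g = 0.0002, g' = -0.751 → V/F = 0.318
Converged at V/F = 0.318.
Compositions from xᵢ = zᵢ/(1+V/F(Kᵢ−1)), yᵢ = Kᵢxᵢ:
  n-hexane: x = 0.148, y = 0.517
  toluene: x = 0.125, y = 0.134
  ethylbenzene: x = 0.727, y = 0.349

y_toluene = 0.134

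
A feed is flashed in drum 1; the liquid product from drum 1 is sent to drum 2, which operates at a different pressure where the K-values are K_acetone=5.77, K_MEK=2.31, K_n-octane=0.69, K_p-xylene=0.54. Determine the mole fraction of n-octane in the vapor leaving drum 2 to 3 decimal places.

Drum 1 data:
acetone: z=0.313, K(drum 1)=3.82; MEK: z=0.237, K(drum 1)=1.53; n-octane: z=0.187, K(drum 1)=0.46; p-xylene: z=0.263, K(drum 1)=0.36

y_n-octane (drum 2) = 0.219

Drum 1:
Rachford–Rice: g(ψ₁) = Σ zᵢ(Kᵢ−1)/(1+ψ₁(Kᵢ−1)) = 0.
g(0) = ΣzᵢKᵢ − 1 = 0.739 and g(1) = 1 − Σzᵢ/Kᵢ = -0.374, so a root lies in (0, 1).
Iterate (Newton) starting at ψ₁ = 0.5:
  ψ₁ = 0.500: g = 0.0797, g' = -0.805 → ψ₁ = 0.599
  ψ₁ = 0.599: g = 0.0014, g' = -0.785 → ψ₁ = 0.601
Converged at ψ₁ = 0.601.
Drum-1 compositions:
  acetone: x = 0.116, y = 0.444
  MEK: x = 0.180, y = 0.275
  n-octane: x = 0.277, y = 0.127
  p-xylene: x = 0.427, y = 0.154
Drum-2 feed = drum-1 liquid: z₂ = (0.1162, 0.1798, 0.2768, 0.4273).
Drum 2:
Let ψ₂ = V/F and solve Σ zᵢ(Kᵢ−1)/(1+ψ₂(Kᵢ−1)) = 0.
Feasibility: ΣzᵢKᵢ = 1.507, Σzᵢ/Kᵢ = 1.290 — both > 1, two phases present.
Iterate (Newton) starting at ψ₂ = 0.48:
  ψ₂ = 0.480: g = -0.0400, g' = -0.546 → ψ₂ = 0.407
  ψ₂ = 0.407: g = 0.0021, g' = -0.609 → ψ₂ = 0.410
Converged at ψ₂ = 0.410.
  acetone: x = 0.039, y = 0.227
  MEK: x = 0.117, y = 0.270
  n-octane: x = 0.317, y = 0.219
  p-xylene: x = 0.527, y = 0.284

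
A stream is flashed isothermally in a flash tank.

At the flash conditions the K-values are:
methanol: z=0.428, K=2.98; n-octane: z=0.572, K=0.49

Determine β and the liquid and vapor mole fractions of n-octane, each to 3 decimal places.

β = 0.550, x_n-octane = 0.795, y_n-octane = 0.390

Let β = V/F and solve Σ zᵢ(Kᵢ−1)/(1+β(Kᵢ−1)) = 0.
Feasibility: ΣzᵢKᵢ = 1.556, Σzᵢ/Kᵢ = 1.311 — both > 1, two phases present.
Newton–Raphson from β = 0.45:
  β = 0.450: g = 0.0695, g' = -0.720 → β = 0.547
  β = 0.547: g = 0.0025, g' = -0.673 → β = 0.550
Converged at β = 0.550.
Compositions from xᵢ = zᵢ/(1+β(Kᵢ−1)), yᵢ = Kᵢxᵢ:
  methanol: x = 0.205, y = 0.610
  n-octane: x = 0.795, y = 0.390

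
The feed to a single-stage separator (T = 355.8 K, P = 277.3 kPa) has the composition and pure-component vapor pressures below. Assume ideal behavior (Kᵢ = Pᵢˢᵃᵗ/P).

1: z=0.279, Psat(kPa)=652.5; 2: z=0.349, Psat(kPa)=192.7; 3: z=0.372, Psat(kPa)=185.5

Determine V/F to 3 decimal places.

Raoult's law: Kᵢ = Pᵢˢᵃᵗ/P = Pᵢˢᵃᵗ/277.3.
  K_1 = 652.5/277.3 = 2.35305, K_2 = 192.7/277.3 = 0.69492, K_3 = 185.5/277.3 = 0.66895
Rachford–Rice: g(V/F) = Σ zᵢ(Kᵢ−1)/(1+V/F(Kᵢ−1)) = 0.
Feasibility: ΣzᵢKᵢ = 1.148, Σzᵢ/Kᵢ = 1.177 — both > 1, two phases present.
Iterate (Newton) starting at V/F = 0.5:
  V/F = 0.500: g = -0.0480, g' = -0.286 → V/F = 0.332
  V/F = 0.332: g = 0.0038, g' = -0.335 → V/F = 0.343
Converged at V/F = 0.343.

V/F = 0.343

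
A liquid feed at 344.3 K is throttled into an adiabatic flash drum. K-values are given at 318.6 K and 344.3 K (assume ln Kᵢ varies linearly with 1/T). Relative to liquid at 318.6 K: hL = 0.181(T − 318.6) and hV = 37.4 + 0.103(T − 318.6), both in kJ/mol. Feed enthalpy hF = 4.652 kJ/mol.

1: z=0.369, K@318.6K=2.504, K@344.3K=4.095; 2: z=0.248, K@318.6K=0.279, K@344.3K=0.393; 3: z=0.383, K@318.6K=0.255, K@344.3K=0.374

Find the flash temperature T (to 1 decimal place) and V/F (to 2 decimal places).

T = 320.6 K, V/F = 0.12

Adiabatic flash: solve Rachford–Rice at each trial T, then check hF = ψ·hV(T) + (1−ψ)·hL(T).
  T = 318.6 K: K = (2.504, 0.279, 0.255), RR gives ψ = 0.082, H_out = 3.070 kJ/mol
  T = 344.3 K: K = (4.095, 0.393, 0.374), RR gives ψ = 0.393, H_out = 18.550 kJ/mol
  T = 331.5 K: K = (3.236, 0.334, 0.311), RR gives ψ = 0.260, H_out = 11.815 kJ/mol
  T = 325.1 K: K = (2.857, 0.306, 0.283), RR gives ψ = 0.181, H_out = 7.857 kJ/mol
  T = 321.9 K: K = (2.679, 0.292, 0.269), RR gives ψ = 0.135, H_out = 5.623 kJ/mol
  T = 320.2 K: K = (2.588, 0.285, 0.262), RR gives ψ = 0.109, H_out = 4.344 kJ/mol
Linear interpolation between T = 320.2 (H_out = 4.344) and T = 321.9 (H_out = 5.623) on hF = 4.652 gives T ≈ 320.6 K, at which ψ = 0.12.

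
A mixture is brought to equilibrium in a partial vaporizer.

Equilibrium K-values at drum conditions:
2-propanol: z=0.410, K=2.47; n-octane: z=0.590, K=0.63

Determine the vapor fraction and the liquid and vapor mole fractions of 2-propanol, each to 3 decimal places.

ψ = 0.707, x_2-propanol = 0.201, y_2-propanol = 0.497

Material balance + equilibrium reduce to Σ zᵢ(Kᵢ−1)/(1+ψ(Kᵢ−1)) = 0.
g(0) = ΣzᵢKᵢ − 1 = 0.384 and g(1) = 1 − Σzᵢ/Kᵢ = -0.102, so a root lies in (0, 1).
Iterate (Newton) starting at ψ = 0.64:
  ψ = 0.640: g = 0.0245, g' = -0.374 → ψ = 0.706
  ψ = 0.706: g = 0.0004, g' = -0.361 → ψ = 0.707
Converged at ψ = 0.707.
Compositions from xᵢ = zᵢ/(1+ψ(Kᵢ−1)), yᵢ = Kᵢxᵢ:
  2-propanol: x = 0.201, y = 0.497
  n-octane: x = 0.799, y = 0.503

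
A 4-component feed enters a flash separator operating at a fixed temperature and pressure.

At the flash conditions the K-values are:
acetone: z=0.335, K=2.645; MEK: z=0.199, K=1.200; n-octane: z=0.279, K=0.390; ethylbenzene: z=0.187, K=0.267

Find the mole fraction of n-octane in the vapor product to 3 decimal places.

y_n-octane = 0.136

Newton–Raphson from ψ = 0.5:
  ψ = 0.500: g = -0.1227, g' = -0.745 → ψ = 0.335
  ψ = 0.335: g = -0.0032, g' = -0.724 → ψ = 0.331
Converged at ψ = 0.331.
Compositions from xᵢ = zᵢ/(1+ψ(Kᵢ−1)), yᵢ = Kᵢxᵢ:
  acetone: x = 0.217, y = 0.574
  MEK: x = 0.187, y = 0.224
  n-octane: x = 0.350, y = 0.136
  ethylbenzene: x = 0.247, y = 0.066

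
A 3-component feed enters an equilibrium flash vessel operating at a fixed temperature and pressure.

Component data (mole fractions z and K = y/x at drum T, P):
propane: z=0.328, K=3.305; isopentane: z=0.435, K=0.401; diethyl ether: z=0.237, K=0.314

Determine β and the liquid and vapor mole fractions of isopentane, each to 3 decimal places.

β = 0.229, x_isopentane = 0.504, y_isopentane = 0.202

Iterate (Newton) starting at β = 0.5:
  β = 0.500: g = -0.2682, g' = -0.953 → β = 0.218
  β = 0.218: g = 0.0118, g' = -1.132 → β = 0.229
Converged at β = 0.229.
Compositions from xᵢ = zᵢ/(1+β(Kᵢ−1)), yᵢ = Kᵢxᵢ:
  propane: x = 0.215, y = 0.710
  isopentane: x = 0.504, y = 0.202
  diethyl ether: x = 0.281, y = 0.088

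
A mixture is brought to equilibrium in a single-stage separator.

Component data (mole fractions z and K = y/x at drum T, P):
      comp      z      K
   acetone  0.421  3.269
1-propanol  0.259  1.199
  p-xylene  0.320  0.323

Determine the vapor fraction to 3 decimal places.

Iterate (Newton) starting at ψ = 0.34:
  ψ = 0.340: g = 0.3061, g' = -0.947 → ψ = 0.663
  ψ = 0.663: g = 0.0338, g' = -0.837 → ψ = 0.704
  ψ = 0.704: g = -0.0005, g' = -0.864 → ψ = 0.703
Converged at ψ = 0.703.

ψ = 0.703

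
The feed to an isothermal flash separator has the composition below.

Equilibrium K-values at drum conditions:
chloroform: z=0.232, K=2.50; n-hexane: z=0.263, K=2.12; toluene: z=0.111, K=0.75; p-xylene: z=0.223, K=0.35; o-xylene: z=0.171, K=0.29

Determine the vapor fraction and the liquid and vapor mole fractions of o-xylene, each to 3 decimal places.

ψ = 0.435, x_o-xylene = 0.247, y_o-xylene = 0.072

Let ψ = V/F and solve Σ zᵢ(Kᵢ−1)/(1+ψ(Kᵢ−1)) = 0.
Check two-phase: ΣzᵢKᵢ = 1.348 > 1 and Σzᵢ/Kᵢ = 1.592 > 1, so g(0) = 0.348 > 0 and g(1) = -0.592 < 0.
Newton–Raphson from ψ = 0.62:
  ψ = 0.620: g = -0.1384, g' = -0.804 → ψ = 0.448
  ψ = 0.448: g = -0.0095, g' = -0.715 → ψ = 0.435
Converged at ψ = 0.435.
Compositions from xᵢ = zᵢ/(1+ψ(Kᵢ−1)), yᵢ = Kᵢxᵢ:
  chloroform: x = 0.140, y = 0.351
  n-hexane: x = 0.177, y = 0.375
  toluene: x = 0.125, y = 0.093
  p-xylene: x = 0.311, y = 0.109
  o-xylene: x = 0.247, y = 0.072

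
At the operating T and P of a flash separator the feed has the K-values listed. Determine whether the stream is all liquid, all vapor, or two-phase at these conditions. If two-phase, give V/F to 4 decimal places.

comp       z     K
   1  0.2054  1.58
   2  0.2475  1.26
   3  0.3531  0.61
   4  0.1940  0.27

all liquid

ΣzᵢKᵢ = 0.9042; Σzᵢ/Kᵢ = 1.6238.
Since ΣzᵢKᵢ < 1 the mixture is below its bubble point — single liquid phase.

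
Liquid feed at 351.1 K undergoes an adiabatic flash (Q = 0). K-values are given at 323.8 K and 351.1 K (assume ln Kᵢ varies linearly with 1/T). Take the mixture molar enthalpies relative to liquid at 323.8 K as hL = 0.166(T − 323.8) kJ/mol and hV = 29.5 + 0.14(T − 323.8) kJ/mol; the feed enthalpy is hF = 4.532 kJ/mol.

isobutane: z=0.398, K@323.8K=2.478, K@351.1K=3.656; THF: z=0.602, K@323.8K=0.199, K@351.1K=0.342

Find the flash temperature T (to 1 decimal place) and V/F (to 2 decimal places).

Adiabatic flash: solve Rachford–Rice at each trial T, then check hF = ψ·hV(T) + (1−ψ)·hL(T).
  T = 323.8 K: K = (2.478, 0.199), RR gives ψ = 0.090, H_out = 2.642 kJ/mol
  T = 351.1 K: K = (3.656, 0.342), RR gives ψ = 0.378, H_out = 15.420 kJ/mol
  T = 337.5 K: K = (3.036, 0.264), RR gives ψ = 0.245, H_out = 9.416 kJ/mol
  T = 330.6 K: K = (2.747, 0.230), RR gives ψ = 0.172, H_out = 6.171 kJ/mol
  T = 327.2 K: K = (2.610, 0.214), RR gives ψ = 0.132, H_out = 4.460 kJ/mol
  T = 328.9 K: K = (2.678, 0.222), RR gives ψ = 0.153, H_out = 5.327 kJ/mol
Linear interpolation between T = 327.2 (H_out = 4.460) and T = 328.9 (H_out = 5.327) on hF = 4.532 gives T ≈ 327.3 K, at which ψ = 0.13.

T = 327.3 K, V/F = 0.13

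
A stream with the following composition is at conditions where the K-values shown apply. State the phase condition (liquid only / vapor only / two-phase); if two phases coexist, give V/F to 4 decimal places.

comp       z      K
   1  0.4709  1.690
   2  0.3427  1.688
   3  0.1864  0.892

ΣzᵢKᵢ = 1.5406; Σzᵢ/Kᵢ = 0.6906.
Since Σzᵢ/Kᵢ < 1 the mixture is above its dew point — single vapor phase.

vapor only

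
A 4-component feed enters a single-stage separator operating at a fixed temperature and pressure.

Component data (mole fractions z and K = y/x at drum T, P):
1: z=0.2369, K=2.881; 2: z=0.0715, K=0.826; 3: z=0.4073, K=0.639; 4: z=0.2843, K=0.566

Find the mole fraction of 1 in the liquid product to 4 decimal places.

x_1 = 0.1651

Material balance + equilibrium reduce to Σ zᵢ(Kᵢ−1)/(1+V/F(Kᵢ−1)) = 0.
Check two-phase: ΣzᵢKᵢ = 1.1627 > 1 and Σzᵢ/Kᵢ = 1.3085 > 1, so g(0) = 0.1627 > 0 and g(1) = -0.3085 < 0.
Newton–Raphson from V/F = 0.5:
  V/F = 0.5000: g = -0.12099, g' = -0.3916 → V/F = 0.1910
  V/F = 0.1910: g = 0.02249, g' = -0.5809 → V/F = 0.2297
  V/F = 0.2297: g = 0.00081, g' = -0.5402 → V/F = 0.2312
Converged at V/F = 0.2312.
Compositions from xᵢ = zᵢ/(1+V/F(Kᵢ−1)), yᵢ = Kᵢxᵢ:
  1: x = 0.1651, y = 0.4756
  2: x = 0.0745, y = 0.0615
  3: x = 0.4444, y = 0.2840
  4: x = 0.3160, y = 0.1789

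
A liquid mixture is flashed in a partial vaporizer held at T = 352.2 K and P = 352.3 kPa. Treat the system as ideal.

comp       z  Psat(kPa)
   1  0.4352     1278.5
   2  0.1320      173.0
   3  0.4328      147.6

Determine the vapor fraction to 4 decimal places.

Raoult's law: Kᵢ = Pᵢˢᵃᵗ/P = Pᵢˢᵃᵗ/352.3.
  K_1 = 1278.5/352.3 = 3.629009, K_2 = 173.0/352.3 = 0.491059, K_3 = 147.6/352.3 = 0.418961
Rachford–Rice: g(ψ) = Σ zᵢ(Kᵢ−1)/(1+ψ(Kᵢ−1)) = 0.
Feasibility: ΣzᵢKᵢ = 1.8255, Σzᵢ/Kᵢ = 1.4218 — both > 1, two phases present.
Newton iteration, ψ⁰ = 0.5:
  ψ = 0.5000: g = 0.04978, g' = -0.9133 → ψ = 0.5545
  ψ = 0.5545: g = 0.00092, g' = -0.8823 → ψ = 0.5555
Converged at ψ = 0.5555.

ψ = 0.5555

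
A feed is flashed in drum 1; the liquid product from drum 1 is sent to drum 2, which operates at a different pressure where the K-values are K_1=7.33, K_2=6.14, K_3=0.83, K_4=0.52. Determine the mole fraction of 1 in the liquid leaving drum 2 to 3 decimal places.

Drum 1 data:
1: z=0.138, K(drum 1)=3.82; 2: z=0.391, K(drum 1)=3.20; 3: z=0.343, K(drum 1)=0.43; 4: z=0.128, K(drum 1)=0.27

Drum 1:
Newton iteration, ψ₁⁰ = 0.5:
  ψ₁ = 0.500: g = 0.1505, g' = -1.005 → ψ₁ = 0.650
  ψ₁ = 0.650: g = 0.0032, g' = -0.985 → ψ₁ = 0.653
Converged at ψ₁ = 0.653.
Drum-1 compositions:
  1: x = 0.049, y = 0.186
  2: x = 0.160, y = 0.513
  3: x = 0.546, y = 0.235
  4: x = 0.245, y = 0.066
Drum-2 feed = drum-1 liquid: z₂ = (0.0486, 0.1605, 0.5464, 0.2446).
Drum 2:
Newton–Raphson from ψ₂ = 0.63:
  ψ₂ = 0.630: g = -0.0161, g' = -0.450 → ψ₂ = 0.594
  ψ₂ = 0.594: g = 0.0004, g' = -0.474 → ψ₂ = 0.595
Converged at ψ₂ = 0.595.
  1: x = 0.010, y = 0.075
  2: x = 0.040, y = 0.243
  3: x = 0.608, y = 0.505
  4: x = 0.342, y = 0.178

x_1 (drum 2) = 0.010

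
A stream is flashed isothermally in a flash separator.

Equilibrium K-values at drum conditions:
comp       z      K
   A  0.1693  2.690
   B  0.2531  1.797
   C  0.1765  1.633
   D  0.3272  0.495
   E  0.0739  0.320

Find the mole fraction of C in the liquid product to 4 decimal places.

Let ψ = V/F and solve Σ zᵢ(Kᵢ−1)/(1+ψ(Kᵢ−1)) = 0.
Feasibility: ΣzᵢKᵢ = 1.3841, Σzᵢ/Kᵢ = 1.2038 — both > 1, two phases present.
Newton–Raphson from ψ = 0.67:
  ψ = 0.6700: g = 0.00209, g' = -0.5154 → ψ = 0.6741
Converged at ψ = 0.6741.
Compositions from xᵢ = zᵢ/(1+ψ(Kᵢ−1)), yᵢ = Kᵢxᵢ:
  A: x = 0.0791, y = 0.2129
  B: x = 0.1646, y = 0.2959
  C: x = 0.1237, y = 0.2020
  D: x = 0.4961, y = 0.2455
  E: x = 0.1364, y = 0.0437

x_C = 0.1237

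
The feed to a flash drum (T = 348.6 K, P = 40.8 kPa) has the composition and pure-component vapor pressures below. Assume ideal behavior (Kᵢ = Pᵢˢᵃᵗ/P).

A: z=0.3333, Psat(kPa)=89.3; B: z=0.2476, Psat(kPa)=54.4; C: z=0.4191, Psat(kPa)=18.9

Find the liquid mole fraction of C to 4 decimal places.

Raoult's law: Kᵢ = Pᵢˢᵃᵗ/P = Pᵢˢᵃᵗ/40.8.
  K_A = 89.3/40.8 = 2.188725, K_B = 54.4/40.8 = 1.333333, K_C = 18.9/40.8 = 0.463235
Newton iteration, V/F⁰ = 0.5:
  V/F = 0.5000: g = 0.01176, g' = -0.4311 → V/F = 0.5273
  V/F = 0.5273: g = -0.00002, g' = -0.4328 → V/F = 0.5272
Converged at V/F = 0.5272.
Compositions from xᵢ = zᵢ/(1+V/F(Kᵢ−1)), yᵢ = Kᵢxᵢ:
  A: x = 0.2049, y = 0.4484
  B: x = 0.2106, y = 0.2808
  C: x = 0.5845, y = 0.2708

x_C = 0.5845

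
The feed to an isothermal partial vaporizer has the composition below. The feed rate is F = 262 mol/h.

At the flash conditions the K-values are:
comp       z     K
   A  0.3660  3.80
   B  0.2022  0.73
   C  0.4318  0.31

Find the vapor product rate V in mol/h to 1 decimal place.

Material balance + equilibrium reduce to Σ zᵢ(Kᵢ−1)/(1+ψ(Kᵢ−1)) = 0.
Feasibility: ΣzᵢKᵢ = 1.6723, Σzᵢ/Kᵢ = 1.7662 — both > 1, two phases present.
Iterate (Newton) starting at ψ = 0.5:
  ψ = 0.5000: g = -0.09099, g' = -0.9970 → ψ = 0.4087
  ψ = 0.4087: g = 0.00153, g' = -1.0414 → ψ = 0.4102
Converged at ψ = 0.4102.
Then V = ψ·F = 0.4102·262 = 107.5 mol/h and L = F − V = 154.5 mol/h.

V = 107.5 mol/h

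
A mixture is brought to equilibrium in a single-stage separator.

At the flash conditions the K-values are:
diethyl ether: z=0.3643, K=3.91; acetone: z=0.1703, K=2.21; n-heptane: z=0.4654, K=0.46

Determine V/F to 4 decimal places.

Newton iteration, V/F⁰ = 0.5:
  V/F = 0.5000: g = 0.21594, g' = -0.8633 → V/F = 0.7501
  V/F = 0.7501: g = 0.01866, g' = -0.7565 → V/F = 0.7748
Converged at V/F = 0.7748.

V/F = 0.7748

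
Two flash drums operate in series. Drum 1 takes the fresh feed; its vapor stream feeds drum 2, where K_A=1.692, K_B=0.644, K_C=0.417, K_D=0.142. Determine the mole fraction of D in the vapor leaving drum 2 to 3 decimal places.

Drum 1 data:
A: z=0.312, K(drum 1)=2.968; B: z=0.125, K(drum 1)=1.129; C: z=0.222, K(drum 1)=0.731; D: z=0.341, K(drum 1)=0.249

y_D (drum 2) = 0.022

Drum 1:
Newton–Raphson from ψ₁ = 0.39:
  ψ₁ = 0.390: g = -0.0661, g' = -0.793 → ψ₁ = 0.307
Converged at ψ₁ = 0.307.
Drum-1 compositions:
  A: x = 0.194, y = 0.577
  B: x = 0.120, y = 0.136
  C: x = 0.242, y = 0.177
  D: x = 0.443, y = 0.110
Drum-2 feed = drum-1 vapor: z₂ = (0.5769, 0.1357, 0.1769, 0.1104).
Drum 2:
Newton iteration, ψ₂⁰ = 0.54:
  ψ₂ = 0.540: g = -0.0962, g' = -0.583 → ψ₂ = 0.375
  ψ₂ = 0.375: g = -0.0104, g' = -0.472 → ψ₂ = 0.353
Converged at ψ₂ = 0.353.
  A: x = 0.464, y = 0.785
  B: x = 0.155, y = 0.100
  C: x = 0.223, y = 0.093
  D: x = 0.158, y = 0.022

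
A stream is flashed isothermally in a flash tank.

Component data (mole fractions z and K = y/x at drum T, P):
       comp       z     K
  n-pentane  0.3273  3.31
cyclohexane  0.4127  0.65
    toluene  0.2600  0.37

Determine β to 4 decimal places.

Rachford–Rice: g(β) = Σ zᵢ(Kᵢ−1)/(1+β(Kᵢ−1)) = 0.
g(0) = ΣzᵢKᵢ − 1 = 0.4478 and g(1) = 1 − Σzᵢ/Kᵢ = -0.4365, so a root lies in (0, 1).
Iterate (Newton) starting at β = 0.66:
  β = 0.6600: g = -0.16874, g' = -0.6619 → β = 0.4051
  β = 0.4051: g = 0.00237, g' = -0.7208 → β = 0.4083
Converged at β = 0.4083.

β = 0.4083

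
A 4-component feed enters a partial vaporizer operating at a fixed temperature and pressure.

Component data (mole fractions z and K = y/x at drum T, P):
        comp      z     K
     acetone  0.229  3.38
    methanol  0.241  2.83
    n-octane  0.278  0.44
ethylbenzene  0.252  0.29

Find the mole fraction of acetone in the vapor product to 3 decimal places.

y_acetone = 0.359

Rachford–Rice: g(ψ) = Σ zᵢ(Kᵢ−1)/(1+ψ(Kᵢ−1)) = 0.
Feasibility: ΣzᵢKᵢ = 1.651, Σzᵢ/Kᵢ = 1.654 — both > 1, two phases present.
Iterate (Newton) starting at ψ = 0.5:
  ψ = 0.500: g = -0.0144, g' = -0.964 → ψ = 0.485
Converged at ψ = 0.485.
Compositions from xᵢ = zᵢ/(1+ψ(Kᵢ−1)), yᵢ = Kᵢxᵢ:
  acetone: x = 0.106, y = 0.359
  methanol: x = 0.128, y = 0.361
  n-octane: x = 0.382, y = 0.168
  ethylbenzene: x = 0.384, y = 0.111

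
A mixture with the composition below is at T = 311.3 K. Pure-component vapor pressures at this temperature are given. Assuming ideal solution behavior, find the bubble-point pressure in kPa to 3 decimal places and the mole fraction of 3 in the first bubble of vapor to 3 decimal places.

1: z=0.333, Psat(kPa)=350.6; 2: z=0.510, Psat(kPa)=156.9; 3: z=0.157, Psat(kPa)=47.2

At the bubble point ψ → 0, so ΣzᵢKᵢ = 1 with Kᵢ = Pᵢˢᵃᵗ/P ⇒ P = ΣzᵢPᵢˢᵃᵗ.
P = 0.333·350.6 + 0.510·156.9 + 0.157·47.2 = 204.179 kPa
yᵢ = zᵢPᵢˢᵃᵗ/P ⇒ y_3 = 0.157·47.2/204.179 = 0.036

Pbub = 204.179 kPa, y_3 = 0.036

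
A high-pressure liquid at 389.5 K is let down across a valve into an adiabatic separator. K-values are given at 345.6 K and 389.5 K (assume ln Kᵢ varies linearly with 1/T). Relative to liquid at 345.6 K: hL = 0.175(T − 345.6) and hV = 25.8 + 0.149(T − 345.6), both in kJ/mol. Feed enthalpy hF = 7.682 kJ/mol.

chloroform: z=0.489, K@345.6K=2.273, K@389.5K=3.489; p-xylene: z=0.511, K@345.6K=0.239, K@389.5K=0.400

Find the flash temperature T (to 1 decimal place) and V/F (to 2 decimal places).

Adiabatic flash: solve Rachford–Rice at each trial T, then check hF = ψ·hV(T) + (1−ψ)·hL(T).
  T = 345.6 K: K = (2.273, 0.239), RR gives ψ = 0.241, H_out = 6.222 kJ/mol
  T = 389.5 K: K = (3.489, 0.400), RR gives ψ = 0.610, H_out = 22.717 kJ/mol
  T = 367.6 K: K = (2.854, 0.314), RR gives ψ = 0.437, H_out = 14.883 kJ/mol
  T = 356.6 K: K = (2.556, 0.275), RR gives ψ = 0.346, H_out = 10.758 kJ/mol
  T = 351.1 K: K = (2.412, 0.257), RR gives ψ = 0.296, H_out = 8.560 kJ/mol
  T = 348.4 K: K = (2.344, 0.248), RR gives ψ = 0.270, H_out = 7.433 kJ/mol
  T = 349.8 K: K = (2.379, 0.252), RR gives ψ = 0.284, H_out = 8.022 kJ/mol
Linear interpolation between T = 348.4 (H_out = 7.433) and T = 349.8 (H_out = 8.022) on hF = 7.682 gives T ≈ 349.0 K, at which ψ = 0.28.

T = 349.0 K, V/F = 0.28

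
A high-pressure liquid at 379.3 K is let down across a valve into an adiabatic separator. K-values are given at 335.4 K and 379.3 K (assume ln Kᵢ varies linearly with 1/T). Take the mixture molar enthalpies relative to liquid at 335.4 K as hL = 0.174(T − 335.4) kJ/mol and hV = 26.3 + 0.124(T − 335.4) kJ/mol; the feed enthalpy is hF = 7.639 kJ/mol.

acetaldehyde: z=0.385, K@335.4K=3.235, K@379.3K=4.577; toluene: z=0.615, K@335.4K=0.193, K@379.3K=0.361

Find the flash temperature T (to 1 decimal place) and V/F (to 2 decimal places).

T = 343.2 K, V/F = 0.24

Adiabatic flash: solve Rachford–Rice at each trial T, then check hF = ψ·hV(T) + (1−ψ)·hL(T).
  T = 335.4 K: K = (3.235, 0.193), RR gives ψ = 0.202, H_out = 5.310 kJ/mol
  T = 379.3 K: K = (4.577, 0.361), RR gives ψ = 0.431, H_out = 18.018 kJ/mol
  T = 357.4 K: K = (3.891, 0.269), RR gives ψ = 0.314, H_out = 11.744 kJ/mol
  T = 346.4 K: K = (3.558, 0.229), RR gives ψ = 0.259, H_out = 8.585 kJ/mol
  T = 340.9 K: K = (3.395, 0.211), RR gives ψ = 0.231, H_out = 6.968 kJ/mol
  T = 343.6 K: K = (3.475, 0.220), RR gives ψ = 0.245, H_out = 7.766 kJ/mol
  T = 342.2 K: K = (3.434, 0.215), RR gives ψ = 0.238, H_out = 7.353 kJ/mol
Linear interpolation between T = 342.2 (H_out = 7.353) and T = 343.6 (H_out = 7.766) on hF = 7.639 gives T ≈ 343.2 K, at which ψ = 0.24.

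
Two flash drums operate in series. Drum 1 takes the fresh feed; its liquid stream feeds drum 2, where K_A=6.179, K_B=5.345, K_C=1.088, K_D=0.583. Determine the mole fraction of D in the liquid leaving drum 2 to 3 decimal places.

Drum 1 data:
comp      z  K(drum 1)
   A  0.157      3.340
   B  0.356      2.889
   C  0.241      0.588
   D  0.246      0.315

Drum 1:
Material balance + equilibrium reduce to Σ zᵢ(Kᵢ−1)/(1+ψ₁(Kᵢ−1)) = 0.
Feasibility: ΣzᵢKᵢ = 1.772, Σzᵢ/Kᵢ = 1.361 — both > 1, two phases present.
Newton iteration, ψ₁⁰ = 0.69:
  ψ₁ = 0.690: g = -0.0258, g' = -0.860 → ψ₁ = 0.660
Converged at ψ₁ = 0.660.
Drum-1 compositions:
  A: x = 0.062, y = 0.206
  B: x = 0.158, y = 0.458
  C: x = 0.331, y = 0.195
  D: x = 0.449, y = 0.141
Drum-2 feed = drum-1 liquid: z₂ = (0.0617, 0.1585, 0.3310, 0.4488).
Drum 2:
Rachford–Rice: g(ψ₂) = Σ zᵢ(Kᵢ−1)/(1+ψ₂(Kᵢ−1)) = 0.
g(0) = ΣzᵢKᵢ − 1 = 0.850 and g(1) = 1 − Σzᵢ/Kᵢ = -0.114, so a root lies in (0, 1).
Newton iteration, ψ₂⁰ = 0.5:
  ψ₂ = 0.500: g = 0.0975, g' = -0.553 → ψ₂ = 0.676
  ψ₂ = 0.676: g = 0.0126, g' = -0.428 → ψ₂ = 0.706
Converged at ψ₂ = 0.706.
  A: x = 0.013, y = 0.082
  B: x = 0.039, y = 0.208
  C: x = 0.312, y = 0.339
  D: x = 0.636, y = 0.371

x_D (drum 2) = 0.636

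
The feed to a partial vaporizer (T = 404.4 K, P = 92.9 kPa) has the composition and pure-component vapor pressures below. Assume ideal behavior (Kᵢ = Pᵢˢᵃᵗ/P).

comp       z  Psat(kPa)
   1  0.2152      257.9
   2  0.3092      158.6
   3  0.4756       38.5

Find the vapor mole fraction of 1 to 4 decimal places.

Raoult's law: Kᵢ = Pᵢˢᵃᵗ/P = Pᵢˢᵃᵗ/92.9.
  K_1 = 257.9/92.9 = 2.776103, K_2 = 158.6/92.9 = 1.707212, K_3 = 38.5/92.9 = 0.414424
Rachford–Rice: g(ψ) = Σ zᵢ(Kᵢ−1)/(1+ψ(Kᵢ−1)) = 0.
Check two-phase: ΣzᵢKᵢ = 1.3224 > 1 and Σzᵢ/Kᵢ = 1.4062 > 1, so g(0) = 0.3224 > 0 and g(1) = -0.4062 < 0.
Newton iteration, ψ⁰ = 0.5:
  ψ = 0.5000: g = -0.02981, g' = -0.6009 → ψ = 0.4504
  ψ = 0.4504: g = -0.00006, g' = -0.5993 → ψ = 0.4503
Converged at ψ = 0.4503.
Compositions from xᵢ = zᵢ/(1+ψ(Kᵢ−1)), yᵢ = Kᵢxᵢ:
  1: x = 0.1196, y = 0.3319
  2: x = 0.2345, y = 0.4004
  3: x = 0.6459, y = 0.2677

y_1 = 0.3319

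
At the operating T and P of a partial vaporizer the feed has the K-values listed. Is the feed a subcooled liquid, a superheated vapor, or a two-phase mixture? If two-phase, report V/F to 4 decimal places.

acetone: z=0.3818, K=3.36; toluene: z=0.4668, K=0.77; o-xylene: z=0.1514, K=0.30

ΣzᵢKᵢ = 1.6877; Σzᵢ/Kᵢ = 1.2245.
Both exceed 1, so a two-phase solution exists.
Material balance + equilibrium reduce to Σ zᵢ(Kᵢ−1)/(1+ψ(Kᵢ−1)) = 0.
Newton–Raphson from ψ = 0.49:
  ψ = 0.4900: g = 0.13554, g' = -0.6605 → ψ = 0.6952
  ψ = 0.6952: g = 0.00698, g' = -0.6214 → ψ = 0.7064
Converged at ψ = 0.7064.

two-phase, V/F = 0.7064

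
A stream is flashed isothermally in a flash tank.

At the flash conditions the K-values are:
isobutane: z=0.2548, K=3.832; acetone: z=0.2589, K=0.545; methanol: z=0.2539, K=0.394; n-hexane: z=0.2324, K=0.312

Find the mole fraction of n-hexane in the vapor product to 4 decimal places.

Newton–Raphson from ψ = 0.5:
  ψ = 0.5000: g = -0.31831, g' = -0.8875 → ψ = 0.1413
  ψ = 0.1413: g = 0.04404, g' = -1.3500 → ψ = 0.1740
  ψ = 0.1740: g = 0.00188, g' = -1.2389 → ψ = 0.1755
Converged at ψ = 0.1755.
Compositions from xᵢ = zᵢ/(1+ψ(Kᵢ−1)), yᵢ = Kᵢxᵢ:
  isobutane: x = 0.1702, y = 0.6523
  acetone: x = 0.2814, y = 0.1533
  methanol: x = 0.2841, y = 0.1119
  n-hexane: x = 0.2643, y = 0.0825

y_n-hexane = 0.0825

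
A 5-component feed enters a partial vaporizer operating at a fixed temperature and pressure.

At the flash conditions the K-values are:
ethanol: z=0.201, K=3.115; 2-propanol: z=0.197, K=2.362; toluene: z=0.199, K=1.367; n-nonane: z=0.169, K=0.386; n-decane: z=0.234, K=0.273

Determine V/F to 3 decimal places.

Newton–Raphson from V/F = 0.33:
  V/F = 0.330: g = 0.1467, g' = -0.821 → V/F = 0.509
  V/F = 0.509: g = 0.0041, g' = -0.801 → V/F = 0.514
Converged at V/F = 0.514.

V/F = 0.514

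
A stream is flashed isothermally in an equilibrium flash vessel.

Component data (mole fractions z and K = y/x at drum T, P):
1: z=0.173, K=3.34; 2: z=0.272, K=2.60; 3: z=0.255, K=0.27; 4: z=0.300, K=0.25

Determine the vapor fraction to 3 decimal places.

ψ = 0.303

Let ψ = V/F and solve Σ zᵢ(Kᵢ−1)/(1+ψ(Kᵢ−1)) = 0.
Check two-phase: ΣzᵢKᵢ = 1.429 > 1 and Σzᵢ/Kᵢ = 2.301 > 1, so g(0) = 0.429 > 0 and g(1) = -1.301 < 0.
Newton–Raphson from ψ = 0.37:
  ψ = 0.370: g = -0.0761, g' = -1.125 → ψ = 0.302
  ψ = 0.302: g = 0.0005, g' = -1.147 → ψ = 0.303
Converged at ψ = 0.303.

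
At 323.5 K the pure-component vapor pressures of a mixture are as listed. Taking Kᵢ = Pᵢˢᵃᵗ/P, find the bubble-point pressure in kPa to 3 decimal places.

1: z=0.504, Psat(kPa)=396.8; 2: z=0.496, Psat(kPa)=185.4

Pbub = 291.946 kPa

At the bubble point ψ → 0, so ΣzᵢKᵢ = 1 with Kᵢ = Pᵢˢᵃᵗ/P ⇒ P = ΣzᵢPᵢˢᵃᵗ.
P = 0.504·396.8 + 0.496·185.4 = 291.946 kPa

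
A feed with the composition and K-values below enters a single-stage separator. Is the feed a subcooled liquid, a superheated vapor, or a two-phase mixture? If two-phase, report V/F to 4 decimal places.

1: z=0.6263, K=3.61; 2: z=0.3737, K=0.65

superheated vapor

ΣzᵢKᵢ = 2.5038; Σzᵢ/Kᵢ = 0.7484.
Since Σzᵢ/Kᵢ < 1 the mixture is above its dew point — single vapor phase.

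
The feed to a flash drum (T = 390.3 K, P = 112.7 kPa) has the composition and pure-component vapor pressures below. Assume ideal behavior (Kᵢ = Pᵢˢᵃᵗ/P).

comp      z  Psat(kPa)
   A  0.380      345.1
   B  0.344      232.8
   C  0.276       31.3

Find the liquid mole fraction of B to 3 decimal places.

x_B = 0.184

Raoult's law: Kᵢ = Pᵢˢᵃᵗ/P = Pᵢˢᵃᵗ/112.7.
  K_A = 345.1/112.7 = 3.06211, K_B = 232.8/112.7 = 2.06566, K_C = 31.3/112.7 = 0.27773
Let β = V/F and solve Σ zᵢ(Kᵢ−1)/(1+β(Kᵢ−1)) = 0.
Check two-phase: ΣzᵢKᵢ = 1.951 > 1 and Σzᵢ/Kᵢ = 1.284 > 1, so g(0) = 0.951 > 0 and g(1) = -0.284 < 0.
Newton iteration, β⁰ = 0.35:
  β = 0.350: g = 0.4553, g' = -1.010 → β = 0.801
  β = 0.801: g = 0.0206, g' = -1.153 → β = 0.819
  β = 0.819: g = -0.0004, g' = -1.197 → β = 0.818
Converged at β = 0.818.
Compositions from xᵢ = zᵢ/(1+β(Kᵢ−1)), yᵢ = Kᵢxᵢ:
  A: x = 0.141, y = 0.433
  B: x = 0.184, y = 0.380
  C: x = 0.675, y = 0.187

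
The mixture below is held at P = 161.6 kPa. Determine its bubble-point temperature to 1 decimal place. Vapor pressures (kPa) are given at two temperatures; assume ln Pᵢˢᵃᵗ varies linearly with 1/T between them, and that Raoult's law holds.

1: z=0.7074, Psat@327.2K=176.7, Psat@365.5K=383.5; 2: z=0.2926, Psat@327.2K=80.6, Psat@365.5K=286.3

Bubble-point temperature: ΣzᵢPᵢˢᵃᵗ(T) = P. Interpolate ln Pᵢˢᵃᵗ = aᵢ + bᵢ/T.
  T = 327.2 K: ΣzᵢPᵢˢᵃᵗ = 148.58 kPa
  T = 365.5 K: ΣzᵢPᵢˢᵃᵗ = 355.06 kPa
  T = 346.4 K: ΣzᵢPᵢˢᵃᵗ = 234.43 kPa
  T = 336.8 K: ΣzᵢPᵢˢᵃᵗ = 187.62 kPa
  T = 332.0 K: ΣzᵢPᵢˢᵃᵗ = 167.19 kPa
  T = 329.6 K: ΣzᵢPᵢˢᵃᵗ = 157.67 kPa
Interpolating between 329.6 K and 332.0 K gives T ≈ 330.6 K.

T = 330.6 K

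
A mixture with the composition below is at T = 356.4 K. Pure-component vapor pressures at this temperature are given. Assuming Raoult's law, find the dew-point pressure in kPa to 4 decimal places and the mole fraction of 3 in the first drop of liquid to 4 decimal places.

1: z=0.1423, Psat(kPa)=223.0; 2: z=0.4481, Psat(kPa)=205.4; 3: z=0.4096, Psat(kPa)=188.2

At the dew point ψ → 1, so Σzᵢ/Kᵢ = 1 with Kᵢ = Pᵢˢᵃᵗ/P ⇒ 1/P = Σzᵢ/Pᵢˢᵃᵗ.
1/P = 0.1423/223.0 + 0.4481/205.4 + 0.4096/188.2 = 0.0049961 ⇒ P = 200.1553 kPa
xᵢ = zᵢP/Pᵢˢᵃᵗ ⇒ x_3 = 0.4096·200.1553/188.2 = 0.4356

Pdew = 200.1553 kPa, x_3 = 0.4356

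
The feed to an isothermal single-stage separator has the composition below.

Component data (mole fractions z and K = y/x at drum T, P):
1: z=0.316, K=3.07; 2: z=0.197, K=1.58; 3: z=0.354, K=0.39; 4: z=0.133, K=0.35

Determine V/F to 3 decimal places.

Newton–Raphson from V/F = 0.5:
  V/F = 0.500: g = -0.0288, g' = -0.763 → V/F = 0.462
Converged at V/F = 0.462.

V/F = 0.462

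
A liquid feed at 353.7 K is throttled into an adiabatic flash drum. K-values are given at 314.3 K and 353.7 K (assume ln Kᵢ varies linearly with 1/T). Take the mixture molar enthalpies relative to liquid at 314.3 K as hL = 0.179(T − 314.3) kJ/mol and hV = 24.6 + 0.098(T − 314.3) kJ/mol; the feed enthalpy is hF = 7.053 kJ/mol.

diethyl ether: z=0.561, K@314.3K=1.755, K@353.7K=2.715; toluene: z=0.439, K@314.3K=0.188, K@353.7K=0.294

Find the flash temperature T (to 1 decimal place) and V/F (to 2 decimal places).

Adiabatic flash: solve Rachford–Rice at each trial T, then check hF = ψ·hV(T) + (1−ψ)·hL(T).
  T = 314.3 K: K = (1.755, 0.188), RR gives ψ = 0.109, H_out = 2.692 kJ/mol
  T = 353.7 K: K = (2.715, 0.294), RR gives ψ = 0.539, H_out = 18.584 kJ/mol
  T = 334.0 K: K = (2.211, 0.238), RR gives ψ = 0.374, H_out = 12.129 kJ/mol
  T = 324.1 K: K = (1.976, 0.212), RR gives ψ = 0.262, H_out = 7.997 kJ/mol
  T = 319.2 K: K = (1.864, 0.200), RR gives ψ = 0.193, H_out = 5.547 kJ/mol
  T = 321.6 K: K = (1.918, 0.206), RR gives ψ = 0.228, H_out = 6.790 kJ/mol
  T = 322.9 K: K = (1.948, 0.209), RR gives ψ = 0.246, H_out = 7.427 kJ/mol
Linear interpolation between T = 321.6 (H_out = 6.790) and T = 322.9 (H_out = 7.427) on hF = 7.053 gives T ≈ 322.1 K, at which ψ = 0.24.

T = 322.1 K, V/F = 0.24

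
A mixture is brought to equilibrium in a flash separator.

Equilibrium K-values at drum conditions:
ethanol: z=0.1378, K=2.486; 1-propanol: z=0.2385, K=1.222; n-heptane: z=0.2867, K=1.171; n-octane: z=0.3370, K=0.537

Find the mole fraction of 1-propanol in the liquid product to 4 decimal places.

Rachford–Rice: g(ψ) = Σ zᵢ(Kᵢ−1)/(1+ψ(Kᵢ−1)) = 0.
g(0) = ΣzᵢKᵢ − 1 = 0.1507 and g(1) = 1 − Σzᵢ/Kᵢ = -0.1230, so a root lies in (0, 1).
Newton iteration, ψ⁰ = 0.5:
  ψ = 0.5000: g = 0.00727, g' = -0.2391 → ψ = 0.5304
Converged at ψ = 0.5304.
Compositions from xᵢ = zᵢ/(1+ψ(Kᵢ−1)), yᵢ = Kᵢxᵢ:
  ethanol: x = 0.0771, y = 0.1916
  1-propanol: x = 0.2134, y = 0.2607
  n-heptane: x = 0.2629, y = 0.3078
  n-octane: x = 0.4467, y = 0.2399

x_1-propanol = 0.2134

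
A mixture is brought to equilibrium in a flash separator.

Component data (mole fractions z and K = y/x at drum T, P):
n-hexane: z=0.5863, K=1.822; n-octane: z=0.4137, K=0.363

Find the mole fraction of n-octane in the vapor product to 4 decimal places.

y_n-octane = 0.2045

Material balance + equilibrium reduce to Σ zᵢ(Kᵢ−1)/(1+β(Kᵢ−1)) = 0.
Check two-phase: ΣzᵢKᵢ = 1.2184 > 1 and Σzᵢ/Kᵢ = 1.4615 > 1, so g(0) = 0.2184 > 0 and g(1) = -0.4615 < 0.
Binary case is linear: z₁(K₁−1)(1+β(K₂−1)) + z₂(K₂−1)(1+β(K₁−1)) = 0
⇒ β = [z₁(K₁−1)+z₂(K₂−1)] / [−(K₁−1)(K₂−1)] = 0.21841/0.52361 = 0.4171
Compositions from xᵢ = zᵢ/(1+β(Kᵢ−1)), yᵢ = Kᵢxᵢ:
  n-hexane: x = 0.4366, y = 0.7955
  n-octane: x = 0.5634, y = 0.2045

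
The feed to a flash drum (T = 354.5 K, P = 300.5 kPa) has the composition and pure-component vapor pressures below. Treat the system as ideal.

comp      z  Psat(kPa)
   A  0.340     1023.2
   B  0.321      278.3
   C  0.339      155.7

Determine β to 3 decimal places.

Raoult's law: Kᵢ = Pᵢˢᵃᵗ/P = Pᵢˢᵃᵗ/300.5.
  K_A = 1023.2/300.5 = 3.40499, K_B = 278.3/300.5 = 0.92612, K_C = 155.7/300.5 = 0.51814
Material balance + equilibrium reduce to Σ zᵢ(Kᵢ−1)/(1+β(Kᵢ−1)) = 0.
Check two-phase: ΣzᵢKᵢ = 1.631 > 1 and Σzᵢ/Kᵢ = 1.101 > 1, so g(0) = 0.631 > 0 and g(1) = -0.101 < 0.
Newton iteration, β⁰ = 0.5:
  β = 0.500: g = 0.1314, g' = -0.544 → β = 0.742
  β = 0.742: g = 0.0145, g' = -0.446 → β = 0.774
Converged at β = 0.774.

β = 0.774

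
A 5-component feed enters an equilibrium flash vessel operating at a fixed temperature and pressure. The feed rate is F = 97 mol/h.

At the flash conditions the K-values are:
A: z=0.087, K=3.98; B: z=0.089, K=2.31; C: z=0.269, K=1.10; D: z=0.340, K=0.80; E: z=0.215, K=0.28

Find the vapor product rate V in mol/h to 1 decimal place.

Rachford–Rice: g(ψ) = Σ zᵢ(Kᵢ−1)/(1+ψ(Kᵢ−1)) = 0.
g(0) = ΣzᵢKᵢ − 1 = 0.180 and g(1) = 1 − Σzᵢ/Kᵢ = -0.498, so a root lies in (0, 1).
Newton iteration, ψ⁰ = 0.5:
  ψ = 0.500: g = -0.1172, g' = -0.472 → ψ = 0.251
  ψ = 0.251: g = 0.0015, g' = -0.523 → ψ = 0.254
Converged at ψ = 0.254.
Then V = ψ·F = 0.2544·97 = 24.7 mol/h and L = F − V = 72.3 mol/h.

V = 24.7 mol/h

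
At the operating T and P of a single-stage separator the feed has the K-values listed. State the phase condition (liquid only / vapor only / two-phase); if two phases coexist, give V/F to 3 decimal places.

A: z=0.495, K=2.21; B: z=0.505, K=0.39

two-phase, V/F = 0.394

ΣzᵢKᵢ = 1.291; Σzᵢ/Kᵢ = 1.519.
Both exceed 1, so a two-phase solution exists.
Binary case is linear: z₁(K₁−1)(1+ψ(K₂−1)) + z₂(K₂−1)(1+ψ(K₁−1)) = 0
⇒ ψ = [z₁(K₁−1)+z₂(K₂−1)] / [−(K₁−1)(K₂−1)] = 0.2909/0.7381 = 0.394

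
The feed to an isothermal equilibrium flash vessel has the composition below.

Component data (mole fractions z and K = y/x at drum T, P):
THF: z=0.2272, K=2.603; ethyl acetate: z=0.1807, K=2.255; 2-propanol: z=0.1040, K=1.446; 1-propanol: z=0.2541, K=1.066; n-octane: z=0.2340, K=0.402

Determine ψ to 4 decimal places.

ψ = 0.9027

Material balance + equilibrium reduce to Σ zᵢ(Kᵢ−1)/(1+ψ(Kᵢ−1)) = 0.
Feasibility: ΣzᵢKᵢ = 1.5142, Σzᵢ/Kᵢ = 1.0598 — both > 1, two phases present.
Newton–Raphson from ψ = 0.68:
  ψ = 0.6800: g = 0.11242, g' = -0.4674 → ψ = 0.9205
  ψ = 0.9205: g = -0.01027, g' = -0.5820 → ψ = 0.9029
  ψ = 0.9029: g = -0.00014, g' = -0.5669 → ψ = 0.9027
Converged at ψ = 0.9027.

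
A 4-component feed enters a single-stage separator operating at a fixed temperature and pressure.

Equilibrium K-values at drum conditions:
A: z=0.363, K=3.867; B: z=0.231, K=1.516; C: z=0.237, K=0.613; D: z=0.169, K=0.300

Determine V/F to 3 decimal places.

Rachford–Rice: g(V/F) = Σ zᵢ(Kᵢ−1)/(1+V/F(Kᵢ−1)) = 0.
Feasibility: ΣzᵢKᵢ = 1.950, Σzᵢ/Kᵢ = 1.196 — both > 1, two phases present.
Newton–Raphson from V/F = 0.55:
  V/F = 0.550: g = 0.1878, g' = -0.763 → V/F = 0.796
  V/F = 0.796: g = 0.0017, g' = -0.805 → V/F = 0.798
Converged at V/F = 0.798.

V/F = 0.798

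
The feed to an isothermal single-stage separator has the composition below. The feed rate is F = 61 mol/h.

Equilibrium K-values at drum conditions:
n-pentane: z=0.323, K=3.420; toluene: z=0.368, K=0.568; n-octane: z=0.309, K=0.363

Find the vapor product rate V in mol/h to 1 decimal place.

Material balance + equilibrium reduce to Σ zᵢ(Kᵢ−1)/(1+ψ(Kᵢ−1)) = 0.
Feasibility: ΣzᵢKᵢ = 1.426, Σzᵢ/Kᵢ = 1.594 — both > 1, two phases present.
Iterate (Newton) starting at ψ = 0.5:
  ψ = 0.500: g = -0.1379, g' = -0.769 → ψ = 0.321
  ψ = 0.321: g = 0.0082, g' = -0.890 → ψ = 0.330
Converged at ψ = 0.330.
Then V = ψ·F = 0.3300·61 = 20.1 mol/h and L = F − V = 40.9 mol/h.

V = 20.1 mol/h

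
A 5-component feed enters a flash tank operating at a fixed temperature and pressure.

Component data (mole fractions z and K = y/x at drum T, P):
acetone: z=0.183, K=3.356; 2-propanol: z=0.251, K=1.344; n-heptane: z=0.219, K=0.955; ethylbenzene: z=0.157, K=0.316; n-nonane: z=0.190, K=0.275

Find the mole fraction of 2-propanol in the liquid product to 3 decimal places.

Rachford–Rice: g(ψ) = Σ zᵢ(Kᵢ−1)/(1+ψ(Kᵢ−1)) = 0.
g(0) = ΣzᵢKᵢ − 1 = 0.262 and g(1) = 1 − Σzᵢ/Kᵢ = -0.658, so a root lies in (0, 1).
Newton–Raphson from ψ = 0.5:
  ψ = 0.500: g = -0.1177, g' = -0.652 → ψ = 0.319
  ψ = 0.319: g = -0.0028, g' = -0.645 → ψ = 0.315
Converged at ψ = 0.315.
Compositions from xᵢ = zᵢ/(1+ψ(Kᵢ−1)), yᵢ = Kᵢxᵢ:
  acetone: x = 0.105, y = 0.353
  2-propanol: x = 0.226, y = 0.304
  n-heptane: x = 0.222, y = 0.212
  ethylbenzene: x = 0.200, y = 0.063
  n-nonane: x = 0.246, y = 0.068

x_2-propanol = 0.226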